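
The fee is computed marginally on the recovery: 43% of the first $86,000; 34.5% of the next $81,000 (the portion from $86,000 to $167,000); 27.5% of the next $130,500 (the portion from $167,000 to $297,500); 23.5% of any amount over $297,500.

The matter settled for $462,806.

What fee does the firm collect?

$139,659.41

First $86,000 at 43% = $36,980.00
Next $81,000 at 34.5% = $27,945.00
Next $130,500 at 27.5% = $35,887.50
Remaining $165,306 at 23.5% = $38,846.91
Fee: $36,980.00 + $27,945.00 + $35,887.50 + $38,846.91 = $139,659.41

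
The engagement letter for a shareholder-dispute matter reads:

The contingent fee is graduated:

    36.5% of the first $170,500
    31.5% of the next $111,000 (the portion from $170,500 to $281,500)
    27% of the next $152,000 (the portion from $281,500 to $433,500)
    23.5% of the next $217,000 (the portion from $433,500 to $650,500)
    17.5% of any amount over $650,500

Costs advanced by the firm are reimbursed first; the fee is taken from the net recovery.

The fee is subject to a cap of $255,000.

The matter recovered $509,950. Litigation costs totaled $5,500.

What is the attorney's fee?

$154,910.75

Fee base (net of costs): $509,950 − $5,500 = $504,450
First $170,500 at 36.5% = $62,232.50
Next $111,000 at 31.5% = $34,965.00
Next $152,000 at 27% = $41,040.00
Remaining $70,950 at 23.5% = $16,673.25
Fee: $62,232.50 + $34,965.00 + $41,040.00 + $16,673.25 = $154,910.75
$154,910.75 is under the $255,000 cap.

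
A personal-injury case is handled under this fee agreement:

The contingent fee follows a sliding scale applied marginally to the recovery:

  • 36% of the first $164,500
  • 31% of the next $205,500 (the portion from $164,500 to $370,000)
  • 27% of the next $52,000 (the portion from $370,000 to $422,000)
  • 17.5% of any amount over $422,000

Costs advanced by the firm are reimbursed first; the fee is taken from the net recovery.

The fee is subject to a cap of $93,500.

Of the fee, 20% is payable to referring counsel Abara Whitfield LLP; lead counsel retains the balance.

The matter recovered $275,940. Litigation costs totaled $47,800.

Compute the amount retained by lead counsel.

$63,158.72

Fee base (net of costs): $275,940 − $47,800 = $228,140
First $164,500 at 36% = $59,220.00
Remaining $63,640 at 31% = $19,728.40
Fee: $59,220.00 + $19,728.40 = $78,948.40
$78,948.40 is under the $93,500 cap.
Referral share: 20% of $78,948.40 = $15,789.68; lead counsel retains $78,948.40 − $15,789.68 = $63,158.72.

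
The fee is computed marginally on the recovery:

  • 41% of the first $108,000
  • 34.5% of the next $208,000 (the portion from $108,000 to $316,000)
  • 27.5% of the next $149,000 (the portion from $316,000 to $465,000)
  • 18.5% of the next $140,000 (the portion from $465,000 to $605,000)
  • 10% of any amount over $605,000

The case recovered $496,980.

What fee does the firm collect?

$162,931.30

First $108,000 at 41% = $44,280.00
Next $208,000 at 34.5% = $71,760.00
Next $149,000 at 27.5% = $40,975.00
Remaining $31,980 at 18.5% = $5,916.30
Fee: $44,280.00 + $71,760.00 + $40,975.00 + $5,916.30 = $162,931.30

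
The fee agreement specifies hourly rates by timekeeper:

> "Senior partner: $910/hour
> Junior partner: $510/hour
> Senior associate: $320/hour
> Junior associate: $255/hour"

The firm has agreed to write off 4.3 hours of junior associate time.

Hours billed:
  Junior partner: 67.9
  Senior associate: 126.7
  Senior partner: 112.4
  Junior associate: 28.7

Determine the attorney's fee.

Senior partner: 112.4 × $910 = $102,284.00
Junior partner: 67.9 × $510 = $34,629.00
Senior associate: 126.7 × $320 = $40,544.00
Junior associate: 28.7 × $255 = $7,318.50
Subtotal: $184,775.50
Write-off: 4.3 × $255 = $1,096.50
Total: $184,775.50 − $1,096.50 = $183,679.00

$183,679.00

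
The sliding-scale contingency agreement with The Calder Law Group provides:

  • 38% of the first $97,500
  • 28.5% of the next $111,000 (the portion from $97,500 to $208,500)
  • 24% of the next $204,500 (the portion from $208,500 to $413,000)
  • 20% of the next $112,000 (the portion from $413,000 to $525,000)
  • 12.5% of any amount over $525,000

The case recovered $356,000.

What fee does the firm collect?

$104,085.00

First $97,500 at 38% = $37,050.00
Next $111,000 at 28.5% = $31,635.00
Remaining $147,500 at 24% = $35,400.00
Fee: $37,050.00 + $31,635.00 + $35,400.00 = $104,085.00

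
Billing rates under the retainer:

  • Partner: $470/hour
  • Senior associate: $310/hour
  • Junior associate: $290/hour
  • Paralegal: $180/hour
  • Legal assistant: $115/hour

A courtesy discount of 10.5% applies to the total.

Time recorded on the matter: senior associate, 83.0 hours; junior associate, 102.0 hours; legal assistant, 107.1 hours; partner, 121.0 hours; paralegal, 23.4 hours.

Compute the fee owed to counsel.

Partner: 121.0 × $470 = $56,870.00
Senior associate: 83.0 × $310 = $25,730.00
Junior associate: 102.0 × $290 = $29,580.00
Paralegal: 23.4 × $180 = $4,212.00
Legal assistant: 107.1 × $115 = $12,316.50
Subtotal: $128,708.50
Less 10.5% discount: −$13,514.39
Total: $128,708.50 − $13,514.39 = $115,194.11

$115,194.11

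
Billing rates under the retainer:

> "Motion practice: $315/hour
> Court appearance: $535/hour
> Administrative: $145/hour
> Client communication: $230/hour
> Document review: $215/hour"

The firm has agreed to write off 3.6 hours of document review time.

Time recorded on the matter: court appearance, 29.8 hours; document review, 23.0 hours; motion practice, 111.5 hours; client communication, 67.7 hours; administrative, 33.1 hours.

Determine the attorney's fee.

Motion practice: 111.5 × $315 = $35,122.50
Court appearance: 29.8 × $535 = $15,943.00
Administrative: 33.1 × $145 = $4,799.50
Client communication: 67.7 × $230 = $15,571.00
Document review: 23.0 × $215 = $4,945.00
Subtotal: $76,381.00
Write-off: 3.6 × $215 = $774.00
Total: $76,381.00 − $774.00 = $75,607.00

$75,607.00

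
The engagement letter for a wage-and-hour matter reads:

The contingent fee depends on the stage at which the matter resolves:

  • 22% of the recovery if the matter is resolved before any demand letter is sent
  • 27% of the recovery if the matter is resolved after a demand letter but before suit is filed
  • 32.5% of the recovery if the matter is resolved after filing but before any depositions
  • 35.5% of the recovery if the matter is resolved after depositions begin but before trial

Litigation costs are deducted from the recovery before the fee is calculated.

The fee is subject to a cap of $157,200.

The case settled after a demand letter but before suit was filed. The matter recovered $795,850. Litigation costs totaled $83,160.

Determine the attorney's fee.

$157,200.00

Fee base (net of costs): $795,850 − $83,160 = $712,690
The matter settled after a demand letter but before suit was filed, so the 27% rate applies.
$712,690 × 27% = $192,426.30
$192,426.30 exceeds the $157,200 cap, so the fee is capped at $157,200.00.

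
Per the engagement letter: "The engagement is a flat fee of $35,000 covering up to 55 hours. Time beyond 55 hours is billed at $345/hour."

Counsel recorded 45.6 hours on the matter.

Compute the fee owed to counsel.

$35,000.00

45.6 hours is within the 55-hour scope; only the flat fee applies.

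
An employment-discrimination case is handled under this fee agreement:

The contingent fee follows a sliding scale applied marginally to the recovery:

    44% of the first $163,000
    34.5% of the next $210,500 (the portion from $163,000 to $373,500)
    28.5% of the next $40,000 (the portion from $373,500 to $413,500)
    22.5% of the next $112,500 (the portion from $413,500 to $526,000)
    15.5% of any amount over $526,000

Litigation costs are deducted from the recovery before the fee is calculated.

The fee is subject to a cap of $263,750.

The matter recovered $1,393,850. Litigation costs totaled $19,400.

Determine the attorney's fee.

$263,750.00

Fee base (net of costs): $1,393,850 − $19,400 = $1,374,450
First $163,000 at 44% = $71,720.00
Next $210,500 at 34.5% = $72,622.50
Next $40,000 at 28.5% = $11,400.00
Next $112,500 at 22.5% = $25,312.50
Remaining $848,450 at 15.5% = $131,509.75
Fee: $71,720.00 + $72,622.50 + $11,400.00 + $25,312.50 + $131,509.75 = $312,564.75
$312,564.75 exceeds the $263,750 cap, so the fee is capped at $263,750.00.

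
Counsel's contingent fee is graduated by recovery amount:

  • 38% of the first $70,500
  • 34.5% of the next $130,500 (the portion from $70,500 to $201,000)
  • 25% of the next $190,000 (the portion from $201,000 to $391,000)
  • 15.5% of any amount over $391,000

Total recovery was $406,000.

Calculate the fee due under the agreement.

$121,637.50

First $70,500 at 38% = $26,790.00
Next $130,500 at 34.5% = $45,022.50
Next $190,000 at 25% = $47,500.00
Remaining $15,000 at 15.5% = $2,325.00
Fee: $26,790.00 + $45,022.50 + $47,500.00 + $2,325.00 = $121,637.50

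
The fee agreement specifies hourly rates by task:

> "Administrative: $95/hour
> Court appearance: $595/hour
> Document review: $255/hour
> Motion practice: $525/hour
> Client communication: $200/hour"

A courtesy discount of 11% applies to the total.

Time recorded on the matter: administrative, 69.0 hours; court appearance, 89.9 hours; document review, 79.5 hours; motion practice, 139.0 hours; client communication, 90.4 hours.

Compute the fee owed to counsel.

Administrative: 69.0 × $95 = $6,555.00
Court appearance: 89.9 × $595 = $53,490.50
Document review: 79.5 × $255 = $20,272.50
Motion practice: 139.0 × $525 = $72,975.00
Client communication: 90.4 × $200 = $18,080.00
Subtotal: $171,373.00
Less 11% discount: −$18,851.03
Total: $171,373.00 − $18,851.03 = $152,521.97

$152,521.97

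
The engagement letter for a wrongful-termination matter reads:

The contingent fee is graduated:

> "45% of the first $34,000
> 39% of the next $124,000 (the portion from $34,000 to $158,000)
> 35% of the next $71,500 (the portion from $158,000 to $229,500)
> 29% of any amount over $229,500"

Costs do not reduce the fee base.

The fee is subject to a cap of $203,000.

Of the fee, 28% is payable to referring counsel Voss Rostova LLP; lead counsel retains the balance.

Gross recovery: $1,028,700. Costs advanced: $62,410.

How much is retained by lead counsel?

Fee base is the gross recovery, $1,028,700; costs are reimbursed separately.
First $34,000 at 45% = $15,300.00
Next $124,000 at 39% = $48,360.00
Next $71,500 at 35% = $25,025.00
Remaining $799,200 at 29% = $231,768.00
Fee: $15,300.00 + $48,360.00 + $25,025.00 + $231,768.00 = $320,453.00
$320,453.00 exceeds the $203,000 cap, so the fee is capped at $203,000.00.
Referral share: 28% of $203,000.00 = $56,840.00; lead counsel retains $203,000.00 − $56,840.00 = $146,160.00.

$146,160.00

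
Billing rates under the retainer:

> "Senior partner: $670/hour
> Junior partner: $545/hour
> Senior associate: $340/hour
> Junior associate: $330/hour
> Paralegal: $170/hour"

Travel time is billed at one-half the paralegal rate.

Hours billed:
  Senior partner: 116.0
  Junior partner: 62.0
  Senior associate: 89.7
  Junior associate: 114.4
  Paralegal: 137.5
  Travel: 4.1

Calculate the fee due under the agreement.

$203,483.50

Senior partner: 116.0 × $670 = $77,720.00
Junior partner: 62.0 × $545 = $33,790.00
Senior associate: 89.7 × $340 = $30,498.00
Junior associate: 114.4 × $330 = $37,752.00
Paralegal: 137.5 × $170 = $23,375.00
Subtotal: $77,720.00 + $33,790.00 + $30,498.00 + $37,752.00 + $23,375.00 = $203,135.00
Travel: 4.1 × ($170 ÷ 2) = 4.1 × $85.00 = $348.50
Total: $203,135.00 + $348.50 = $203,483.50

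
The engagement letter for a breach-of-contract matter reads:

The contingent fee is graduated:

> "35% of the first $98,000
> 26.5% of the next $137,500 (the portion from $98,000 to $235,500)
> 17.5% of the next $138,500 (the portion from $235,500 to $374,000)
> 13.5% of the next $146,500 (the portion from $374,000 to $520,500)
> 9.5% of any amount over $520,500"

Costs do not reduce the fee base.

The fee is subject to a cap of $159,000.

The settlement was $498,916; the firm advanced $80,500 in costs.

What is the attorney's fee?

$111,838.66

Fee base is the gross recovery, $498,916; costs are reimbursed separately.
First $98,000 at 35% = $34,300.00
Next $137,500 at 26.5% = $36,437.50
Next $138,500 at 17.5% = $24,237.50
Remaining $124,916 at 13.5% = $16,863.66
Fee: $34,300.00 + $36,437.50 + $24,237.50 + $16,863.66 = $111,838.66
$111,838.66 is under the $159,000 cap.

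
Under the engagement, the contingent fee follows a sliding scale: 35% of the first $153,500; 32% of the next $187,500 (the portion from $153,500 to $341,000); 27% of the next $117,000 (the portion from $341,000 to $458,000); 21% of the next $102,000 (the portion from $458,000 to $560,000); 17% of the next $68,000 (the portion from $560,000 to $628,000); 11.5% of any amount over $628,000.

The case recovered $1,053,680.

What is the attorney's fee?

$227,248.20

First $153,500 at 35% = $53,725.00
Next $187,500 at 32% = $60,000.00
Next $117,000 at 27% = $31,590.00
Next $102,000 at 21% = $21,420.00
Next $68,000 at 17% = $11,560.00
Remaining $425,680 at 11.5% = $48,953.20
Fee: $53,725.00 + $60,000.00 + $31,590.00 + $21,420.00 + $11,560.00 + $48,953.20 = $227,248.20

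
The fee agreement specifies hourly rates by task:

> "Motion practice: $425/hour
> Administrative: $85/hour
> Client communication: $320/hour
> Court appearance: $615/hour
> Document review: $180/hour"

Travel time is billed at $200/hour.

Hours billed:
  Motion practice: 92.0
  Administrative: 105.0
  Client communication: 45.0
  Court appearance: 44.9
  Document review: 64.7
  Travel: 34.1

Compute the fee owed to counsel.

$108,504.50

Motion practice: 92.0 × $425 = $39,100.00
Administrative: 105.0 × $85 = $8,925.00
Client communication: 45.0 × $320 = $14,400.00
Court appearance: 44.9 × $615 = $27,613.50
Document review: 64.7 × $180 = $11,646.00
Subtotal: $39,100.00 + $8,925.00 + $14,400.00 + $27,613.50 + $11,646.00 = $101,684.50
Travel: 34.1 × $200 = $6,820.00
Total: $101,684.50 + $6,820.00 = $108,504.50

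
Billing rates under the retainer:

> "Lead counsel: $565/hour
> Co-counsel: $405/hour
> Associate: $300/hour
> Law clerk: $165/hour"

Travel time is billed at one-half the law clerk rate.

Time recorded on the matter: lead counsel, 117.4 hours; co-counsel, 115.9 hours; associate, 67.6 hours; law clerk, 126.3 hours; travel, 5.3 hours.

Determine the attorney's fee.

Lead counsel: 117.4 × $565 = $66,331.00
Co-counsel: 115.9 × $405 = $46,939.50
Associate: 67.6 × $300 = $20,280.00
Law clerk: 126.3 × $165 = $20,839.50
Subtotal: $66,331.00 + $46,939.50 + $20,280.00 + $20,839.50 = $154,390.00
Travel: 5.3 × ($165 ÷ 2) = 5.3 × $82.50 = $437.25
Total: $154,390.00 + $437.25 = $154,827.25

$154,827.25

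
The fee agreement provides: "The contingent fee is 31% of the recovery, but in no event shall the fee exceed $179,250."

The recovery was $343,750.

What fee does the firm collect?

$106,562.50

31% of $343,750 = $106,562.50
That is under the $179,250 cap.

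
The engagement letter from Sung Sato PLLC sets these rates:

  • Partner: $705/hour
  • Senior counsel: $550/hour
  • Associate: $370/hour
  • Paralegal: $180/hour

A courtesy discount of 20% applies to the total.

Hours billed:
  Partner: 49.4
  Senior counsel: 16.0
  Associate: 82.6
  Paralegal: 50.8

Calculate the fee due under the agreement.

$66,666.40

Partner: 49.4 × $705 = $34,827.00
Senior counsel: 16.0 × $550 = $8,800.00
Associate: 82.6 × $370 = $30,562.00
Paralegal: 50.8 × $180 = $9,144.00
Subtotal: $83,333.00
Less 20% discount: −$16,666.60
Total: $83,333.00 − $16,666.60 = $66,666.40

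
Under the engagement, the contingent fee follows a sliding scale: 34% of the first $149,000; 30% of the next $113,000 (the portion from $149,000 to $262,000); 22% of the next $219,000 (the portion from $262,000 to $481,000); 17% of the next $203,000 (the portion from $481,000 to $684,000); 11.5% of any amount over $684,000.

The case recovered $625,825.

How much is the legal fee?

$157,360.25

First $149,000 at 34% = $50,660.00
Next $113,000 at 30% = $33,900.00
Next $219,000 at 22% = $48,180.00
Remaining $144,825 at 17% = $24,620.25
Fee: $50,660.00 + $33,900.00 + $48,180.00 + $24,620.25 = $157,360.25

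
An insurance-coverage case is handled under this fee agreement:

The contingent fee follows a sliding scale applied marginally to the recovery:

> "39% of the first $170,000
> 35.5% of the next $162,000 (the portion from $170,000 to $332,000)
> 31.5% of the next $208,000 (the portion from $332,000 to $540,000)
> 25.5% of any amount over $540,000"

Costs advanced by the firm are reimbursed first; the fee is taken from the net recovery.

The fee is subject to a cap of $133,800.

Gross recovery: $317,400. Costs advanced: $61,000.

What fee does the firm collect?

$96,972.00

Fee base (net of costs): $317,400 − $61,000 = $256,400
First $170,000 at 39% = $66,300.00
Remaining $86,400 at 35.5% = $30,672.00
Fee: $66,300.00 + $30,672.00 = $96,972.00
$96,972.00 is under the $133,800 cap.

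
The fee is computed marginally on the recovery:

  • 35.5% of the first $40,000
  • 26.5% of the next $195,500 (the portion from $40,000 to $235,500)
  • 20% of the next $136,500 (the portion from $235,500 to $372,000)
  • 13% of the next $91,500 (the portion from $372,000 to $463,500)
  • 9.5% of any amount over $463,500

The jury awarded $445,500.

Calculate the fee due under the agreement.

First $40,000 at 35.5% = $14,200.00
Next $195,500 at 26.5% = $51,807.50
Next $136,500 at 20% = $27,300.00
Remaining $73,500 at 13% = $9,555.00
Fee: $14,200.00 + $51,807.50 + $27,300.00 + $9,555.00 = $102,862.50

$102,862.50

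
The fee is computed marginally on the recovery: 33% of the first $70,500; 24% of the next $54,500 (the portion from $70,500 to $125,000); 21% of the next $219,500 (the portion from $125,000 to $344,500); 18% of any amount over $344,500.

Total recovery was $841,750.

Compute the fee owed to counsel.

$171,945.00

First $70,500 at 33% = $23,265.00
Next $54,500 at 24% = $13,080.00
Next $219,500 at 21% = $46,095.00
Remaining $497,250 at 18% = $89,505.00
Fee: $23,265.00 + $13,080.00 + $46,095.00 + $89,505.00 = $171,945.00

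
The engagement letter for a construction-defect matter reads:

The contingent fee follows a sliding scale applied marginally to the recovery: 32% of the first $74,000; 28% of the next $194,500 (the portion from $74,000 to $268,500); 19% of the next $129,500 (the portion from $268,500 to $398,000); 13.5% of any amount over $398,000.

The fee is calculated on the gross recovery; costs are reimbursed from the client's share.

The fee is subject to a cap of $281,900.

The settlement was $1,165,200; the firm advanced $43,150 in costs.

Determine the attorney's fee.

Fee base is the gross recovery, $1,165,200; costs are reimbursed separately.
First $74,000 at 32% = $23,680.00
Next $194,500 at 28% = $54,460.00
Next $129,500 at 19% = $24,605.00
Remaining $767,200 at 13.5% = $103,572.00
Fee: $23,680.00 + $54,460.00 + $24,605.00 + $103,572.00 = $206,317.00
$206,317.00 is under the $281,900 cap.

$206,317.00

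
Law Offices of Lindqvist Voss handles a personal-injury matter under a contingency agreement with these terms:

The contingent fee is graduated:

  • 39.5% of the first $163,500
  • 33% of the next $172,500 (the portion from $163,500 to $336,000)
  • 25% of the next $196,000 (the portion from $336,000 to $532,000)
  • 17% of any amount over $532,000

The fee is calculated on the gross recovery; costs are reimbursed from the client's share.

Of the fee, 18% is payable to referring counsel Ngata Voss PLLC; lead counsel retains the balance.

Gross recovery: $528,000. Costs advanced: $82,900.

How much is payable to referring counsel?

Fee base is the gross recovery, $528,000; costs are reimbursed separately.
First $163,500 at 39.5% = $64,582.50
Next $172,500 at 33% = $56,925.00
Remaining $192,000 at 25% = $48,000.00
Fee: $64,582.50 + $56,925.00 + $48,000.00 = $169,507.50
Referral share: 18% of $169,507.50 = $30,511.35; lead counsel retains $169,507.50 − $30,511.35 = $138,996.15.

$30,511.35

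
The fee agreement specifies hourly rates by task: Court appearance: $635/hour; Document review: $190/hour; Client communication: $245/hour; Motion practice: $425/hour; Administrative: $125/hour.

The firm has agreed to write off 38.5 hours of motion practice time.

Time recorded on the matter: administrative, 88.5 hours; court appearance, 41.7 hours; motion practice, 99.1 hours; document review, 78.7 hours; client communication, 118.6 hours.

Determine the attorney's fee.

Court appearance: 41.7 × $635 = $26,479.50
Document review: 78.7 × $190 = $14,953.00
Client communication: 118.6 × $245 = $29,057.00
Motion practice: 99.1 × $425 = $42,117.50
Administrative: 88.5 × $125 = $11,062.50
Subtotal: $123,669.50
Write-off: 38.5 × $425 = $16,362.50
Total: $123,669.50 − $16,362.50 = $107,307.00

$107,307.00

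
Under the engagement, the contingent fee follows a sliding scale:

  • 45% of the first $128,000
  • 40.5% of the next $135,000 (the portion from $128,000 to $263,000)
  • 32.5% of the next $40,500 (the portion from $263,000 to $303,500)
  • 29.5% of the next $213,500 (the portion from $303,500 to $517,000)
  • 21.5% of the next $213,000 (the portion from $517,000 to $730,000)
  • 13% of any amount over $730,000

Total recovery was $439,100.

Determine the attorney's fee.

First $128,000 at 45% = $57,600.00
Next $135,000 at 40.5% = $54,675.00
Next $40,500 at 32.5% = $13,162.50
Remaining $135,600 at 29.5% = $40,002.00
Fee: $57,600.00 + $54,675.00 + $13,162.50 + $40,002.00 = $165,439.50

$165,439.50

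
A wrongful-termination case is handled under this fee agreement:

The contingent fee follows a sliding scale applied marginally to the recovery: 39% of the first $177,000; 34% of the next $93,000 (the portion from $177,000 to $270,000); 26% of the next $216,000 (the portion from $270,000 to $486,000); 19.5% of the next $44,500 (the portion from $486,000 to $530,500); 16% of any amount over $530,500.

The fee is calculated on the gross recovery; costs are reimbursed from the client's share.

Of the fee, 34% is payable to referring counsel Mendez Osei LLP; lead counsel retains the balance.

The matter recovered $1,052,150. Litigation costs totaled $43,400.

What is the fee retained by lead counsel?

Fee base is the gross recovery, $1,052,150; costs are reimbursed separately.
First $177,000 at 39% = $69,030.00
Next $93,000 at 34% = $31,620.00
Next $216,000 at 26% = $56,160.00
Next $44,500 at 19.5% = $8,677.50
Remaining $521,650 at 16% = $83,464.00
Fee: $69,030.00 + $31,620.00 + $56,160.00 + $8,677.50 + $83,464.00 = $248,951.50
Referral share: 34% of $248,951.50 = $84,643.51; lead counsel retains $248,951.50 − $84,643.51 = $164,307.99.

$164,307.99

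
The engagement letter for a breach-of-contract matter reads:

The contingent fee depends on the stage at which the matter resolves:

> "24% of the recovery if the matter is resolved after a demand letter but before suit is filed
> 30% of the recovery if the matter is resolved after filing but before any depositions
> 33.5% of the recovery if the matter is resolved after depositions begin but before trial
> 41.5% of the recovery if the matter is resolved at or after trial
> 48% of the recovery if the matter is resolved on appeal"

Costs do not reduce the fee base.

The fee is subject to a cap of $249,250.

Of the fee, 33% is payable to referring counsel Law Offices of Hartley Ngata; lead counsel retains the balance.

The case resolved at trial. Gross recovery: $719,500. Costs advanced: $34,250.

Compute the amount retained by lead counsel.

Fee base is the gross recovery, $719,500; costs are reimbursed separately.
The matter resolved at trial, so the 41.5% rate applies.
$719,500 × 41.5% = $298,592.50
$298,592.50 exceeds the $249,250 cap, so the fee is capped at $249,250.00.
Referral share: 33% of $249,250.00 = $82,252.50; lead counsel retains $249,250.00 − $82,252.50 = $166,997.50.

$166,997.50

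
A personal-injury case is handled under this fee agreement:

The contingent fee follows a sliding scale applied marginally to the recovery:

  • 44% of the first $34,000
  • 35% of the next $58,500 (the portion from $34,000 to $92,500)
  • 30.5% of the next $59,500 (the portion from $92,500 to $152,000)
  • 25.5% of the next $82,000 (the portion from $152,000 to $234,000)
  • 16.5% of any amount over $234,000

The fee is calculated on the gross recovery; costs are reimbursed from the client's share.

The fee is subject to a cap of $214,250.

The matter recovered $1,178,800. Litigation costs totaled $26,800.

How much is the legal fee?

$214,250.00

Fee base is the gross recovery, $1,178,800; costs are reimbursed separately.
First $34,000 at 44% = $14,960.00
Next $58,500 at 35% = $20,475.00
Next $59,500 at 30.5% = $18,147.50
Next $82,000 at 25.5% = $20,910.00
Remaining $944,800 at 16.5% = $155,892.00
Fee: $14,960.00 + $20,475.00 + $18,147.50 + $20,910.00 + $155,892.00 = $230,384.50
$230,384.50 exceeds the $214,250 cap, so the fee is capped at $214,250.00.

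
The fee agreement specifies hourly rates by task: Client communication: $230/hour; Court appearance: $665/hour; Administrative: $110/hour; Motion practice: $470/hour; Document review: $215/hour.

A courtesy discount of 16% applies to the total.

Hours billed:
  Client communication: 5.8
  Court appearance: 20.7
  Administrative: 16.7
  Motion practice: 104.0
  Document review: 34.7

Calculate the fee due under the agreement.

$61,552.68

Client communication: 5.8 × $230 = $1,334.00
Court appearance: 20.7 × $665 = $13,765.50
Administrative: 16.7 × $110 = $1,837.00
Motion practice: 104.0 × $470 = $48,880.00
Document review: 34.7 × $215 = $7,460.50
Subtotal: $73,277.00
Less 16% discount: −$11,724.32
Total: $73,277.00 − $11,724.32 = $61,552.68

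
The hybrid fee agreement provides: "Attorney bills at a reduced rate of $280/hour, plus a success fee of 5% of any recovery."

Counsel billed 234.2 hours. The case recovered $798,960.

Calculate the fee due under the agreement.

Hourly: 234.2 × $280 = $65,576.00
Success fee: 5% of $798,960 = $39,948.00
Total: $65,576.00 + $39,948.00 = $105,524.00

$105,524.00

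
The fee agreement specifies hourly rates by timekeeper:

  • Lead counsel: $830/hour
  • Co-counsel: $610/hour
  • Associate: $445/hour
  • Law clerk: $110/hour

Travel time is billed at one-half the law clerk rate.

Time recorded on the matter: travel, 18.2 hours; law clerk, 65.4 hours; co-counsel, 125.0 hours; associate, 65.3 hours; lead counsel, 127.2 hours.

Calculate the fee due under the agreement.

$219,079.50

Lead counsel: 127.2 × $830 = $105,576.00
Co-counsel: 125.0 × $610 = $76,250.00
Associate: 65.3 × $445 = $29,058.50
Law clerk: 65.4 × $110 = $7,194.00
Subtotal: $105,576.00 + $76,250.00 + $29,058.50 + $7,194.00 = $218,078.50
Travel: 18.2 × ($110 ÷ 2) = 18.2 × $55.00 = $1,001.00
Total: $218,078.50 + $1,001.00 = $219,079.50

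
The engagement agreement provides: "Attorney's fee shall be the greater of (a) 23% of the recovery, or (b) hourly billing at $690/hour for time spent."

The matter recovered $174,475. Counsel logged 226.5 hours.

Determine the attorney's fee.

$156,285.00

(a) 23% of $174,475 = $40,129.25
(b) 226.5 × $690 = $156,285.00
The greater is (b): $156,285.00.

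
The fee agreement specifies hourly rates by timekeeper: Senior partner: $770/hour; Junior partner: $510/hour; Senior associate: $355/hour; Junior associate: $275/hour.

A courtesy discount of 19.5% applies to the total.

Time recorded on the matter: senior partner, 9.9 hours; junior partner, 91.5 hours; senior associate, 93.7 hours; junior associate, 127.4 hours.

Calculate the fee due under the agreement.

Senior partner: 9.9 × $770 = $7,623.00
Junior partner: 91.5 × $510 = $46,665.00
Senior associate: 93.7 × $355 = $33,263.50
Junior associate: 127.4 × $275 = $35,035.00
Subtotal: $122,586.50
Less 19.5% discount: −$23,904.37
Total: $122,586.50 − $23,904.37 = $98,682.13

$98,682.13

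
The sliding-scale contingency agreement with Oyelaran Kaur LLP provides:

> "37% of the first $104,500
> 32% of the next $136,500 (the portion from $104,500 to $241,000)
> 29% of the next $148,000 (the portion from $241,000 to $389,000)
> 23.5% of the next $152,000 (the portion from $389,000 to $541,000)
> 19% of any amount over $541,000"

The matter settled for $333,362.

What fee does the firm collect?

First $104,500 at 37% = $38,665.00
Next $136,500 at 32% = $43,680.00
Remaining $92,362 at 29% = $26,784.98
Fee: $38,665.00 + $43,680.00 + $26,784.98 = $109,129.98

$109,129.98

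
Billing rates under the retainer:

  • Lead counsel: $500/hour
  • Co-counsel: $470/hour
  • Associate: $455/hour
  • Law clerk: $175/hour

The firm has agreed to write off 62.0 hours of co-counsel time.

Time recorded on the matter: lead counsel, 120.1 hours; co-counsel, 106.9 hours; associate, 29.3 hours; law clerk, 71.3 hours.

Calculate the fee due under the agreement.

Lead counsel: 120.1 × $500 = $60,050.00
Co-counsel: 106.9 × $470 = $50,243.00
Associate: 29.3 × $455 = $13,331.50
Law clerk: 71.3 × $175 = $12,477.50
Subtotal: $136,102.00
Write-off: 62.0 × $470 = $29,140.00
Total: $136,102.00 − $29,140.00 = $106,962.00

$106,962.00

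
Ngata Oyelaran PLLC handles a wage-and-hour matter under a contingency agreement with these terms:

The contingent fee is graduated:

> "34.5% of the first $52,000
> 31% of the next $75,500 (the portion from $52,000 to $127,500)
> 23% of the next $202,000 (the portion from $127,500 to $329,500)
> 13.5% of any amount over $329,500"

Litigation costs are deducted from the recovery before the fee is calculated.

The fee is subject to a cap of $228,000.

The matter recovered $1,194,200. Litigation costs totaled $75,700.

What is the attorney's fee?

Fee base (net of costs): $1,194,200 − $75,700 = $1,118,500
First $52,000 at 34.5% = $17,940.00
Next $75,500 at 31% = $23,405.00
Next $202,000 at 23% = $46,460.00
Remaining $789,000 at 13.5% = $106,515.00
Fee: $17,940.00 + $23,405.00 + $46,460.00 + $106,515.00 = $194,320.00
$194,320.00 is under the $228,000 cap.

$194,320.00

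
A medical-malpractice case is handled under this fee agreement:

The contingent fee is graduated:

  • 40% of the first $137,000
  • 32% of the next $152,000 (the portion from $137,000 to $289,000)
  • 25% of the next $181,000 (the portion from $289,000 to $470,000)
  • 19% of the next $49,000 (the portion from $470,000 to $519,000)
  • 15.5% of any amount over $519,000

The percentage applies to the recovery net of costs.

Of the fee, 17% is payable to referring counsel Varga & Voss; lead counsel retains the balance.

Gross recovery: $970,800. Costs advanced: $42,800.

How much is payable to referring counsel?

$37,637.15

Fee base (net of costs): $970,800 − $42,800 = $928,000
First $137,000 at 40% = $54,800.00
Next $152,000 at 32% = $48,640.00
Next $181,000 at 25% = $45,250.00
Next $49,000 at 19% = $9,310.00
Remaining $409,000 at 15.5% = $63,395.00
Fee: $54,800.00 + $48,640.00 + $45,250.00 + $9,310.00 + $63,395.00 = $221,395.00
Referral share: 17% of $221,395.00 = $37,637.15; lead counsel retains $221,395.00 − $37,637.15 = $183,757.85.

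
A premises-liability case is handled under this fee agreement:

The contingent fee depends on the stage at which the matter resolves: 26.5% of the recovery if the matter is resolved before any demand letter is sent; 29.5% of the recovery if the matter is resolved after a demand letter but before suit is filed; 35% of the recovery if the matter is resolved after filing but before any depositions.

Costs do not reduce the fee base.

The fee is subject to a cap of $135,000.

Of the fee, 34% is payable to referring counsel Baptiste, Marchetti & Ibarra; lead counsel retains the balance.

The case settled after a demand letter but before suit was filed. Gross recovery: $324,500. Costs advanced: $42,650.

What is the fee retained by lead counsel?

Fee base is the gross recovery, $324,500; costs are reimbursed separately.
The matter settled after a demand letter but before suit was filed, so the 29.5% rate applies.
$324,500 × 29.5% = $95,727.50
$95,727.50 is under the $135,000 cap.
Referral share: 34% of $95,727.50 = $32,547.35; lead counsel retains $95,727.50 − $32,547.35 = $63,180.15.

$63,180.15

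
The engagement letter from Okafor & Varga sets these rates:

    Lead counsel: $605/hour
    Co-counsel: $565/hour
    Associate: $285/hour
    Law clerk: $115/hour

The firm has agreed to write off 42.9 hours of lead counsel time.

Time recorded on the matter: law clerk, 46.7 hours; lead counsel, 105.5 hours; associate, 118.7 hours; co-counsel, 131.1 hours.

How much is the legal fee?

$151,144.50

Lead counsel: 105.5 × $605 = $63,827.50
Co-counsel: 131.1 × $565 = $74,071.50
Associate: 118.7 × $285 = $33,829.50
Law clerk: 46.7 × $115 = $5,370.50
Subtotal: $177,099.00
Write-off: 42.9 × $605 = $25,954.50
Total: $177,099.00 − $25,954.50 = $151,144.50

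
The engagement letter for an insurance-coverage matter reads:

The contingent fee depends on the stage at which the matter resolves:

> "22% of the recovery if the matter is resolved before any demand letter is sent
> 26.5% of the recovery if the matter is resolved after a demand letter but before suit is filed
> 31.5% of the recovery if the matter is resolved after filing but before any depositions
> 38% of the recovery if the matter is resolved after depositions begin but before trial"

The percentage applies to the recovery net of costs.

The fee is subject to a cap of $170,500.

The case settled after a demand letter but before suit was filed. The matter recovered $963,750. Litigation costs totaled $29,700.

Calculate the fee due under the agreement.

Fee base (net of costs): $963,750 − $29,700 = $934,050
The matter settled after a demand letter but before suit was filed, so the 26.5% rate applies.
$934,050 × 26.5% = $247,523.25
$247,523.25 exceeds the $170,500 cap, so the fee is capped at $170,500.00.

$170,500.00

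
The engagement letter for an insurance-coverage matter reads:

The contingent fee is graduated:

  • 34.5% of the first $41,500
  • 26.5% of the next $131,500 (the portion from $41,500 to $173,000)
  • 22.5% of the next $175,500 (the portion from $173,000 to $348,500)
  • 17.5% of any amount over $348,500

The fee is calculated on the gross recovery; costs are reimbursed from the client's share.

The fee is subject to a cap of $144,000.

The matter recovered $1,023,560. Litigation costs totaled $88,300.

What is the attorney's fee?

Fee base is the gross recovery, $1,023,560; costs are reimbursed separately.
First $41,500 at 34.5% = $14,317.50
Next $131,500 at 26.5% = $34,847.50
Next $175,500 at 22.5% = $39,487.50
Remaining $675,060 at 17.5% = $118,135.50
Fee: $14,317.50 + $34,847.50 + $39,487.50 + $118,135.50 = $206,788.00
$206,788.00 exceeds the $144,000 cap, so the fee is capped at $144,000.00.

$144,000.00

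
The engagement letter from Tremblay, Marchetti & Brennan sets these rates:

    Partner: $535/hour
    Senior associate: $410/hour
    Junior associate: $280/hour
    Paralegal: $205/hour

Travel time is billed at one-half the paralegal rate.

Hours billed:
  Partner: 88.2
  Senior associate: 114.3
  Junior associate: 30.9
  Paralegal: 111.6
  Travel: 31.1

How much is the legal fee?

$128,767.75

Partner: 88.2 × $535 = $47,187.00
Senior associate: 114.3 × $410 = $46,863.00
Junior associate: 30.9 × $280 = $8,652.00
Paralegal: 111.6 × $205 = $22,878.00
Subtotal: $47,187.00 + $46,863.00 + $8,652.00 + $22,878.00 = $125,580.00
Travel: 31.1 × ($205 ÷ 2) = 31.1 × $102.50 = $3,187.75
Total: $125,580.00 + $3,187.75 = $128,767.75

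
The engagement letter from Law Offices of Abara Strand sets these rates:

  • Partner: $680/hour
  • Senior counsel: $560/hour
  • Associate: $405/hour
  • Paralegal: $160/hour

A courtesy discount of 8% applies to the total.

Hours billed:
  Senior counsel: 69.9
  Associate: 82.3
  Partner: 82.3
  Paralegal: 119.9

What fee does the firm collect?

Partner: 82.3 × $680 = $55,964.00
Senior counsel: 69.9 × $560 = $39,144.00
Associate: 82.3 × $405 = $33,331.50
Paralegal: 119.9 × $160 = $19,184.00
Subtotal: $147,623.50
Less 8% discount: −$11,809.88
Total: $147,623.50 − $11,809.88 = $135,813.62

$135,813.62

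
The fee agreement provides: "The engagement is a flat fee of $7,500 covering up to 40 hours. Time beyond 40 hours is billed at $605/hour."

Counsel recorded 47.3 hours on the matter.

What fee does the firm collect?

$11,916.50

Flat fee: $7,500.00
Excess hours: 47.3 − 40 = 7.3
Overrun: 7.3 × $605 = $4,416.50
Total: $7,500.00 + $4,416.50 = $11,916.50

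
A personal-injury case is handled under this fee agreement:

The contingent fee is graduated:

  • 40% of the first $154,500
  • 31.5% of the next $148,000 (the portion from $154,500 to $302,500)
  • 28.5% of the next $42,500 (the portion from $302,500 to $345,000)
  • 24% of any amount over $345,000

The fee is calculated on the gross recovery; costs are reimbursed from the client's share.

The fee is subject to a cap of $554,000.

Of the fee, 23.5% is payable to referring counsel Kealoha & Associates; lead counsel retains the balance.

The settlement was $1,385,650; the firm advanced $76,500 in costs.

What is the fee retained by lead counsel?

$283,270.70

Fee base is the gross recovery, $1,385,650; costs are reimbursed separately.
First $154,500 at 40% = $61,800.00
Next $148,000 at 31.5% = $46,620.00
Next $42,500 at 28.5% = $12,112.50
Remaining $1,040,650 at 24% = $249,756.00
Fee: $61,800.00 + $46,620.00 + $12,112.50 + $249,756.00 = $370,288.50
$370,288.50 is under the $554,000 cap.
Referral share: 23.5% of $370,288.50 = $87,017.80; lead counsel retains $370,288.50 − $87,017.80 = $283,270.70.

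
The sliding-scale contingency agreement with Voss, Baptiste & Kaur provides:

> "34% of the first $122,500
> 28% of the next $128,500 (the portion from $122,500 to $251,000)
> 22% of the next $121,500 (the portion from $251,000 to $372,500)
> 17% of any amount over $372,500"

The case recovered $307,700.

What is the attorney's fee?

$90,104.00

First $122,500 at 34% = $41,650.00
Next $128,500 at 28% = $35,980.00
Remaining $56,700 at 22% = $12,474.00
Fee: $41,650.00 + $35,980.00 + $12,474.00 = $90,104.00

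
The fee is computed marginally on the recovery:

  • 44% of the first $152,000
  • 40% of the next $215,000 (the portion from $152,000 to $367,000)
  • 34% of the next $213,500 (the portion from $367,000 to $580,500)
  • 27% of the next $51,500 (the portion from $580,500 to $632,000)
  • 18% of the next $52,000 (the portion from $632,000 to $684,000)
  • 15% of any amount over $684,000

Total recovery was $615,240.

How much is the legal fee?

First $152,000 at 44% = $66,880.00
Next $215,000 at 40% = $86,000.00
Next $213,500 at 34% = $72,590.00
Remaining $34,740 at 27% = $9,379.80
Fee: $66,880.00 + $86,000.00 + $72,590.00 + $9,379.80 = $234,849.80

$234,849.80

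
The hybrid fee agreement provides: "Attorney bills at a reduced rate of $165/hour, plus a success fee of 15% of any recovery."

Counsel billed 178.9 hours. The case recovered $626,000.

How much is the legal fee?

$123,418.50

Hourly: 178.9 × $165 = $29,518.50
Success fee: 15% of $626,000 = $93,900.00
Total: $29,518.50 + $93,900.00 = $123,418.50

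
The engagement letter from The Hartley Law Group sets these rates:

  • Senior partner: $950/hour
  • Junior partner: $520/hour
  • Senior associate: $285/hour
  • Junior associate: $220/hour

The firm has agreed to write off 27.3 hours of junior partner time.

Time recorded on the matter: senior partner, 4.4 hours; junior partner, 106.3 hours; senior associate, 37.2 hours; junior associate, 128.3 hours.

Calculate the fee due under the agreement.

$84,088.00

Senior partner: 4.4 × $950 = $4,180.00
Junior partner: 106.3 × $520 = $55,276.00
Senior associate: 37.2 × $285 = $10,602.00
Junior associate: 128.3 × $220 = $28,226.00
Subtotal: $98,284.00
Write-off: 27.3 × $520 = $14,196.00
Total: $98,284.00 − $14,196.00 = $84,088.00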